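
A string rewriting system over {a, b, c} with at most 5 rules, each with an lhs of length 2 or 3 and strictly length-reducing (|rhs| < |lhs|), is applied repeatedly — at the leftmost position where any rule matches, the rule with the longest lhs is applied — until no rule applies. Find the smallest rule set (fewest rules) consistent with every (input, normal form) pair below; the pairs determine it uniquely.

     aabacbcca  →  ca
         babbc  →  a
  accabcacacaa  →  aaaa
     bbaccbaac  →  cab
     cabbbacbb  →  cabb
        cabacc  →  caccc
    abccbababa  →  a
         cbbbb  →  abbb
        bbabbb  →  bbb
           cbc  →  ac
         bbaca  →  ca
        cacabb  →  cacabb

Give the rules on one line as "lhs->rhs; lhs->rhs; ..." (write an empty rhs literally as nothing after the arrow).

  | aabacbcca => aaccbcca => bcbcca => bcca => ca
  | babbc => cbbc => abc => a
  | accabcacacaa => accaacacaa => accbacaa => acaacaa => acbaa => aaaa
  | bbaccbaac => bcccbaac => ccbaac => caaac => cab

aac->b; ba->c; bc->; cb->a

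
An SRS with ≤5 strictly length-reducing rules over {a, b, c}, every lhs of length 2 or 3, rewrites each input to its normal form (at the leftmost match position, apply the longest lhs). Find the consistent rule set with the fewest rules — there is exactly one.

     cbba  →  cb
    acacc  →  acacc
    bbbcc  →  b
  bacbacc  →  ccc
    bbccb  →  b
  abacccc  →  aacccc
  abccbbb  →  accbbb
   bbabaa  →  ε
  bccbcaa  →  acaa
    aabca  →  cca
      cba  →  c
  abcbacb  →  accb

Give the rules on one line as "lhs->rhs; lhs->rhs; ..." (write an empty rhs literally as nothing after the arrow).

  | cbba => cb
  | acacc
  | bbbcc => bba => b
  | bacbacc => cbacc => ccc

aab->c; ab->a; ba->; bcc->a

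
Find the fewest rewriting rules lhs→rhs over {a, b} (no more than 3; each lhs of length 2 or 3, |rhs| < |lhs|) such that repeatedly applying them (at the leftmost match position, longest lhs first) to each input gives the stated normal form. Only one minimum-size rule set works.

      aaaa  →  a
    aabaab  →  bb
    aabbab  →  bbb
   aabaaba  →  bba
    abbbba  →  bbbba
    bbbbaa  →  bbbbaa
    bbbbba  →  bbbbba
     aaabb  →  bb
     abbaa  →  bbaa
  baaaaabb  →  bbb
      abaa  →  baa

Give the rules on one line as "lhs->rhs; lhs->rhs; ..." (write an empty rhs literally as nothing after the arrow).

  | aaaa => a
  | aabaab => abaab => baab => bab => bb
  | aabbab => abbab => bbab => bbb
  | aabaaba => abaaba => baaba => baba => bba

aaa->; ab->b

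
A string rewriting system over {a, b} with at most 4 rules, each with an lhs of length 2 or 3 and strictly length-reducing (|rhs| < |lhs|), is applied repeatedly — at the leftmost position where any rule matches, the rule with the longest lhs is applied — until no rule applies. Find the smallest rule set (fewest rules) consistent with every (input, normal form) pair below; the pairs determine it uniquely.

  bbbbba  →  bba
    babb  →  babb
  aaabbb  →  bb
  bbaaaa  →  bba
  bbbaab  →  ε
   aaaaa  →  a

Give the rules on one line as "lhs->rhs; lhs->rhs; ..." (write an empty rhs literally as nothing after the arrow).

  | bbbbba => bba
  | babb
  | aaabbb => aabbb => bb
  | bbaaaa => bbaaa => bbaa => bba

aa->a; aab->; bbb->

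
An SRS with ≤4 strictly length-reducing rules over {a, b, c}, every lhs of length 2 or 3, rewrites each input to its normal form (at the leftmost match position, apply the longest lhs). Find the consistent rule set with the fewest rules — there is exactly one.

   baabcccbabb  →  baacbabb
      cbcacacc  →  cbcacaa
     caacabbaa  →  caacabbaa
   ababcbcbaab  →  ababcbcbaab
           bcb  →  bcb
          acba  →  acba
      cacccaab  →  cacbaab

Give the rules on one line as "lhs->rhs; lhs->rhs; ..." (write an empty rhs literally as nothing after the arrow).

  | baabcccbabb => baacbabb
  | cbcacacc => cbcacaa
  | caacabbaa
  | ababcbcbaab

bcc->; cc->a; ccc->cb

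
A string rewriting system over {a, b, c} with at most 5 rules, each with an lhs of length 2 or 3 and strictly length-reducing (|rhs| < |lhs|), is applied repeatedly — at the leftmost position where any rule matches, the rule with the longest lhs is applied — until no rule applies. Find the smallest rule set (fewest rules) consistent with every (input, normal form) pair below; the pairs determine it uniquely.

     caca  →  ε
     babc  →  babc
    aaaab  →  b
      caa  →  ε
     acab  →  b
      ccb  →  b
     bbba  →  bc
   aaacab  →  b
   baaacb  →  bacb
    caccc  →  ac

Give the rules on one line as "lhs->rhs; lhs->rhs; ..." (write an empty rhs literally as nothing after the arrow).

aa->; bba->c; ca->a; cc->

  | caca => aca => aa => ε
  | babc
  | aaaab => aab => b
  | caa => aa => ε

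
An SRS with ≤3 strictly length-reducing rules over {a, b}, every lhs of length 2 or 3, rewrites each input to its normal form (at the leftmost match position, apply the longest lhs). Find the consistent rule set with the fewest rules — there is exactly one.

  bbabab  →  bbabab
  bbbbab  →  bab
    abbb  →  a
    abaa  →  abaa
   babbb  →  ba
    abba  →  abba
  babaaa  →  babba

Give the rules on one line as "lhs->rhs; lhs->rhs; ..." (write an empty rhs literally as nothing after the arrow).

aaa->ba; bbb->

  | bbabab
  | bbbbab => bab
  | abbb => a
  | abaa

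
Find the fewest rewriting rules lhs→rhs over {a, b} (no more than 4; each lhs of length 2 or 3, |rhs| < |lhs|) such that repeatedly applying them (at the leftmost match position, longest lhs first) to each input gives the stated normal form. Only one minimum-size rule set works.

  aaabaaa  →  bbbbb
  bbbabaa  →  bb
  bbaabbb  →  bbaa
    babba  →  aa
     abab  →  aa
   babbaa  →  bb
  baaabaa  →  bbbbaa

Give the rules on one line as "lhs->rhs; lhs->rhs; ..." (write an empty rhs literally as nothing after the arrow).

aaa->bb; ab->a; bab->ab

  | aaabaaa => bbbaaa => bbbbb
  | bbbabaa => bbabaa => babaa => abaa => aaa => bb
  | bbaabbb => bbaabb => bbaab => bbaa
  | babba => abba => aba => aa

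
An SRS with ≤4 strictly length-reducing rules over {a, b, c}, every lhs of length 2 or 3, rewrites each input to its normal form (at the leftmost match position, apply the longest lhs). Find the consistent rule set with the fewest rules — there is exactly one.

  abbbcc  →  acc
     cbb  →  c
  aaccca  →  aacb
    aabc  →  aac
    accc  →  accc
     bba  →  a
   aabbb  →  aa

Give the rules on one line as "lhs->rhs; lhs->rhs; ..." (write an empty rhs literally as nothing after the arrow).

ab->a; bb->; cca->b

  | abbbcc => abbcc => abcc => acc
  | cbb => c
  | aaccca => aacb
  | aabc => aac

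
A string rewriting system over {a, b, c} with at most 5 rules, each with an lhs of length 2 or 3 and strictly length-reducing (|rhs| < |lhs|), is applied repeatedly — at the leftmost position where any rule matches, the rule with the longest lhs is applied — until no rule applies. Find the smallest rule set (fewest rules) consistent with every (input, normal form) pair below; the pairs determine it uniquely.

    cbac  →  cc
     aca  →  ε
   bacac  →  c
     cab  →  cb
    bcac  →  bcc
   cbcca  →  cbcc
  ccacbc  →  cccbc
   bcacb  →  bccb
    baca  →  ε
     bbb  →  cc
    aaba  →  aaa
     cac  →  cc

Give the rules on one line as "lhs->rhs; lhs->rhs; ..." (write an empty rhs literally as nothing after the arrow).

  | cbac => cac => cc
  | aca => ε
  | bacac => acac => c
  | cab => cb

aca->; ba->a; bbb->cc; ca->c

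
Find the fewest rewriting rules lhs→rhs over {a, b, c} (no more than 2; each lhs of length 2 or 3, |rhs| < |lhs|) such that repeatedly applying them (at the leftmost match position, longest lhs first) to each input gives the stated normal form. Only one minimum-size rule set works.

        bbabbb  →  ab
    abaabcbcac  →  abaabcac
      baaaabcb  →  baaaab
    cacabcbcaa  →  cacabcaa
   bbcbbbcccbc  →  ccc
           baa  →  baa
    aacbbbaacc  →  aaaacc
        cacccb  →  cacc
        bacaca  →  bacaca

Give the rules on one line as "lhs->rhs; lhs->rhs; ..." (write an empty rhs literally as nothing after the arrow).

  | bbabbb => abbb => ab
  | abaabcbcac => abaabcac
  | baaaabcb => baaaab
  | cacabcbcaa => cacabcaa

bb->; cb->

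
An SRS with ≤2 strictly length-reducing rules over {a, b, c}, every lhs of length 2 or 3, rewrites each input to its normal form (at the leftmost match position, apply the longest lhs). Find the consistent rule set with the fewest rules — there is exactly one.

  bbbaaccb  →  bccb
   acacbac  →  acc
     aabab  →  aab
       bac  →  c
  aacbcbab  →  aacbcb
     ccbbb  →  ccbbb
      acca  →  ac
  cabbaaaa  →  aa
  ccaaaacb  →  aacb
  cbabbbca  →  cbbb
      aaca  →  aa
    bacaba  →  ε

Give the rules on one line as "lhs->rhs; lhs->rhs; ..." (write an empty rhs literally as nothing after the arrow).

  | bbbaaccb => bbaccb => bccb
  | acacbac => acbac => acc
  | aabab => aab
  | bac => c

ba->; ca->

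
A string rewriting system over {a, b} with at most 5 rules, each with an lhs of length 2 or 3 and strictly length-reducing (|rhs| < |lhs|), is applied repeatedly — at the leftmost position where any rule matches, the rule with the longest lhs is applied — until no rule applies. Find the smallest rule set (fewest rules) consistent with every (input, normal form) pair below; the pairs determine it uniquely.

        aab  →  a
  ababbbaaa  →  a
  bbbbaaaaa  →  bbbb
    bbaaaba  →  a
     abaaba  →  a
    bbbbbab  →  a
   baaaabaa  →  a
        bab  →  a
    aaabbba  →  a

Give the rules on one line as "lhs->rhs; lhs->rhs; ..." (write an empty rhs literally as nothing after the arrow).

  | aab => ab => a
  | ababbbaaa => aabbbaaa => abbbaaa => abbaaa => abaaa => aaaa => aaa => aa => a
  | bbbbaaaaa => bbbbaaaa => bbbbaaa => bbbbaa => bbbba => bbbb
  | bbaaaba => bbaaba => bbaba => baba => aba => aa => a

aa->a; ab->a; ba->b; bab->ab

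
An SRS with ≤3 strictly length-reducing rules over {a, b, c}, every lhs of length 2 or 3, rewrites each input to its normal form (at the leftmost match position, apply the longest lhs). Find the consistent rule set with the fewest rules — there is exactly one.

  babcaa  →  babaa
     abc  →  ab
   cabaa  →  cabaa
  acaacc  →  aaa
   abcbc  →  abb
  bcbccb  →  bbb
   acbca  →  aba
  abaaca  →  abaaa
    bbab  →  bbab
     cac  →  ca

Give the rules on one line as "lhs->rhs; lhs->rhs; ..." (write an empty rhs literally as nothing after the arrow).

  | babcaa => babaa
  | abc => ab
  | cabaa
  | acaacc => aaacc => aaac => aaa

ac->a; bc->b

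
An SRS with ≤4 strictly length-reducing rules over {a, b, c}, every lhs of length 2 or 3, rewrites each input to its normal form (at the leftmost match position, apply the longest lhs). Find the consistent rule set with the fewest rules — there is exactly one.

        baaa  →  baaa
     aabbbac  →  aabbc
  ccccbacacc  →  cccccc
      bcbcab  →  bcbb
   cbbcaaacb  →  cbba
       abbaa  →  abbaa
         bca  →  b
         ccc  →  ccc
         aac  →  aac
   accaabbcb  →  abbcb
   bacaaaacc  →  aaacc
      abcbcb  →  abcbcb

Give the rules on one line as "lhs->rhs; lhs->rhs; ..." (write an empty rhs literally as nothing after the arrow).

  | baaa
  | aabbbac => aabbc
  | ccccbacacc => cccccacc => cccccc
  | bcbcab => bcbb

acb->; bac->c; ca->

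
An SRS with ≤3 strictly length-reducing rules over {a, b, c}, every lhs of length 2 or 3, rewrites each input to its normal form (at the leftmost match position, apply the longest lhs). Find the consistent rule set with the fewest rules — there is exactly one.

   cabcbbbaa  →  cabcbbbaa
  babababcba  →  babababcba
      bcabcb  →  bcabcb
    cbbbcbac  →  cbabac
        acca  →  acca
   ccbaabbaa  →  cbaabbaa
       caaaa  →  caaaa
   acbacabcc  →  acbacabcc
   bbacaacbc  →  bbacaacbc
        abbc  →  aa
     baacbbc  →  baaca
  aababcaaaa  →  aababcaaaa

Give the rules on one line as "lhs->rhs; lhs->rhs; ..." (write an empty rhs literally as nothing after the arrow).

bbc->a; ccb->cb

  | cabcbbbaa
  | babababcba
  | bcabcb
  | cbbbcbac => cbabac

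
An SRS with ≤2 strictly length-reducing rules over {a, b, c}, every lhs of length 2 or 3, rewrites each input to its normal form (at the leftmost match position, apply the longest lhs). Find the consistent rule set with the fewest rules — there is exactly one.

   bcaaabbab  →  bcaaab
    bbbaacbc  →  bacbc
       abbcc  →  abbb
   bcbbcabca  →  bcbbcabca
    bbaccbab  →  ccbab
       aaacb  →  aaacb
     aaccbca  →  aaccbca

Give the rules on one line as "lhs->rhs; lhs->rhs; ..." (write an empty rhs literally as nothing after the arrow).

bba->; bcc->bb

  | bcaaabbab => bcaaab
  | bbbaacbc => bacbc
  | abbcc => abbb
  | bcbbcabca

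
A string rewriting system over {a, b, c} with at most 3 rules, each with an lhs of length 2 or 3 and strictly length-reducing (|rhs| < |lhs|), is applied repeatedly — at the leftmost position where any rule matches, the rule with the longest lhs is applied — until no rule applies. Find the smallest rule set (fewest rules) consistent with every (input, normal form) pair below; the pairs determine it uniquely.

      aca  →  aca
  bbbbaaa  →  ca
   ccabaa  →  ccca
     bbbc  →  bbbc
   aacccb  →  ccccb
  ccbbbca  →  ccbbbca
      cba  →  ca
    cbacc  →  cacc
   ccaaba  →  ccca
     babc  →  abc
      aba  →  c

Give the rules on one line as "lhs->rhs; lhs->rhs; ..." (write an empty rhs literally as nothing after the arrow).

aa->c; ba->a

  | aca
  | bbbbaaa => bbbaaa => bbaaa => baaa => aaa => ca
  | ccabaa => ccaaa => ccca
  | bbbc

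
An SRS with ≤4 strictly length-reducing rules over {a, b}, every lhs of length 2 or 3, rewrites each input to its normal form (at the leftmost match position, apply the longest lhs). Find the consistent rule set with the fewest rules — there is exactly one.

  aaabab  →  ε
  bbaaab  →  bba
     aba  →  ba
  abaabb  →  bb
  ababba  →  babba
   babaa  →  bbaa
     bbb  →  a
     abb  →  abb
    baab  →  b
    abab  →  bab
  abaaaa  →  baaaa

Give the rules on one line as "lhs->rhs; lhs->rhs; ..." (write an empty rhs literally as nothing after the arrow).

  | aaabab => aab => ε
  | bbaaab => bba
  | aba => ba
  | abaabb => baabb => bb

aab->; aba->ba; bbb->a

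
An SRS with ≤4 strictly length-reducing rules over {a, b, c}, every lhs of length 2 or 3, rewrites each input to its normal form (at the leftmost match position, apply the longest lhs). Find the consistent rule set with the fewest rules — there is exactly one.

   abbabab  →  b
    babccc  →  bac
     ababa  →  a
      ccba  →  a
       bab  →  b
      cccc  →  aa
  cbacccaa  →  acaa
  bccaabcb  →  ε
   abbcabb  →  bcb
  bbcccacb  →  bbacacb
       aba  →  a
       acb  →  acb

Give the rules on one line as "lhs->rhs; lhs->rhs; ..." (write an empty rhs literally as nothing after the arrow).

ab->; baa->c; cc->a

  | abbabab => babab => bab => b
  | babccc => bccc => bac
  | ababa => aba => a
  | ccba => aba => a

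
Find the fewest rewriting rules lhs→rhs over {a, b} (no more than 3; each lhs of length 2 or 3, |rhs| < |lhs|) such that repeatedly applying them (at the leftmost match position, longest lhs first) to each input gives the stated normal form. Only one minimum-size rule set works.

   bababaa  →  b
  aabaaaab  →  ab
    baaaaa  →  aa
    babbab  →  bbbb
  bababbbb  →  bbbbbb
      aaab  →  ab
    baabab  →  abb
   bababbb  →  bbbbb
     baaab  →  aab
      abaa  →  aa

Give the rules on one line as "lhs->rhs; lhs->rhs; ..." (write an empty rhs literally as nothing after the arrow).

aaa->a; ba->; bab->bb

  | bababaa => bbabaa => bbbaa => bba => b
  | aabaaaab => aaaaab => aaab => ab
  | baaaaa => aaaa => aa
  | babbab => bbbab => bbbb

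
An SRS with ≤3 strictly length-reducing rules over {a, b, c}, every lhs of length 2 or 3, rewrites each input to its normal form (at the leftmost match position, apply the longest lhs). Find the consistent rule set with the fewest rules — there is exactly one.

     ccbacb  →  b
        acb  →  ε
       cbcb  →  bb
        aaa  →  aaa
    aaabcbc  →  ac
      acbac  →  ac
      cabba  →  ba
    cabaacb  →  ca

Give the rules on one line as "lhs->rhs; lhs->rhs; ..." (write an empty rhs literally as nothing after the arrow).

  | ccbacb => cbacb => bacb => bab => b
  | acb => ab => ε
  | cbcb => bcb => bb
  | aaa

ab->; cb->b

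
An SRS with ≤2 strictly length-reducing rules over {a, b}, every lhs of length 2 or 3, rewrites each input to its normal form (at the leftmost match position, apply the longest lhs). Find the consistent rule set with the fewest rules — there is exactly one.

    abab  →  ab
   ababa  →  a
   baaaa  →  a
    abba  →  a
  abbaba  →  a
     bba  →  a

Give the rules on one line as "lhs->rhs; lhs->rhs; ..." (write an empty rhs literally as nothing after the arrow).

aa->a; ba->a

  | abab => aab => ab
  | ababa => aaba => aba => aa => a
  | baaaa => aaaa => aaa => aa => a
  | abba => aba => aa => a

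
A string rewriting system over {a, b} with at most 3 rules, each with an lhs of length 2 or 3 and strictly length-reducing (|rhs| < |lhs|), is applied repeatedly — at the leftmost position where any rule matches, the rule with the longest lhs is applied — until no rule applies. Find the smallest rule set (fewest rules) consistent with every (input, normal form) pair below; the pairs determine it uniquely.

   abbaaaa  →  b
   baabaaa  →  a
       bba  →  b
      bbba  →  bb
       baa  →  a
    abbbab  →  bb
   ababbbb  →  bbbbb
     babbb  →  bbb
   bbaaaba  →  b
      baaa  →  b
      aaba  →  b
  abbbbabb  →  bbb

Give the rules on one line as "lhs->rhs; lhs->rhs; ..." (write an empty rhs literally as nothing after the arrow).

aa->b; ab->a; ba->

  | abbaaaa => abaaaa => aaaaa => baaa => aa => b
  | baabaaa => abaaa => aaaa => baa => a
  | bba => b
  | bbba => bb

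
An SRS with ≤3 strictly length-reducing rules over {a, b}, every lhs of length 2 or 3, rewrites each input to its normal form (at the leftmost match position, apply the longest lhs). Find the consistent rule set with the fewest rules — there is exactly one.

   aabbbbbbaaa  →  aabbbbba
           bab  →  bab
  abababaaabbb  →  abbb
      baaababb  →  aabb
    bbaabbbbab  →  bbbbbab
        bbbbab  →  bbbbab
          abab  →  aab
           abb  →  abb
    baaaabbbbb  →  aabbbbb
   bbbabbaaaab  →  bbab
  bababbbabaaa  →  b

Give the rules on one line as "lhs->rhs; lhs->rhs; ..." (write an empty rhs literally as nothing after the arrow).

  | aabbbbbbaaa => aabbbbba
  | bab
  | abababaaabbb => aababaaabbb => aaabaaabbb => baaabbb => abbb
  | baaababb => ababb => aabb

aaa->; aba->aa; baa->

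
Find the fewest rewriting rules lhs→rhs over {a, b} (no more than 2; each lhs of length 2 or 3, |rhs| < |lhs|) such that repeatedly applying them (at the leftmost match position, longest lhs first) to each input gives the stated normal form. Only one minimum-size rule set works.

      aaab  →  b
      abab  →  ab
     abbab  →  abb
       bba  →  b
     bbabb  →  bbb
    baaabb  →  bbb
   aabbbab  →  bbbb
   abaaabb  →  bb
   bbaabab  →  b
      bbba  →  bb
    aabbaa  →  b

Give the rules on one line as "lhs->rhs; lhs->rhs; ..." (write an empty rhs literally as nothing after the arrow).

  | aaab => bab => b
  | abab => ab
  | abbab => abb
  | bba => b

aa->b; ba->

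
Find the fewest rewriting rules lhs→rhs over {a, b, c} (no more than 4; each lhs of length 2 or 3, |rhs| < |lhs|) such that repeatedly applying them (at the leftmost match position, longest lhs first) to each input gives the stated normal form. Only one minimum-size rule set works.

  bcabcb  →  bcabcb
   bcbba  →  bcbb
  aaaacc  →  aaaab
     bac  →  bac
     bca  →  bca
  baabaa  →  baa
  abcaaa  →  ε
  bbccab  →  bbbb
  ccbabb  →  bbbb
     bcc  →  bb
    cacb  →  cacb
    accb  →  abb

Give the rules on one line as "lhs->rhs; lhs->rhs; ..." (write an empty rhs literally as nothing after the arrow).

aba->; bba->bb; caa->; cc->b

  | bcabcb
  | bcbba => bcbb
  | aaaacc => aaaab
  | bac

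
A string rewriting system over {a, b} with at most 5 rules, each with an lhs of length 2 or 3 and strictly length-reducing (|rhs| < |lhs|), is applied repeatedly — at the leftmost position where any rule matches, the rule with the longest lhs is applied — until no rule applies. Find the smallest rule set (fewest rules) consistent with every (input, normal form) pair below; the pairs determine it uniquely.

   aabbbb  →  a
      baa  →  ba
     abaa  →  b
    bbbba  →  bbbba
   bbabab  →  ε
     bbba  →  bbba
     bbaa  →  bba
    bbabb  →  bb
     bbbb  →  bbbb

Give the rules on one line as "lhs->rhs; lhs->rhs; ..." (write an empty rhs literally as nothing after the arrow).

aa->a; aaa->b; ab->a; bab->

  | aabbbb => abbbb => abbb => abb => ab => a
  | baa => ba
  | abaa => aaa => b
  | bbbba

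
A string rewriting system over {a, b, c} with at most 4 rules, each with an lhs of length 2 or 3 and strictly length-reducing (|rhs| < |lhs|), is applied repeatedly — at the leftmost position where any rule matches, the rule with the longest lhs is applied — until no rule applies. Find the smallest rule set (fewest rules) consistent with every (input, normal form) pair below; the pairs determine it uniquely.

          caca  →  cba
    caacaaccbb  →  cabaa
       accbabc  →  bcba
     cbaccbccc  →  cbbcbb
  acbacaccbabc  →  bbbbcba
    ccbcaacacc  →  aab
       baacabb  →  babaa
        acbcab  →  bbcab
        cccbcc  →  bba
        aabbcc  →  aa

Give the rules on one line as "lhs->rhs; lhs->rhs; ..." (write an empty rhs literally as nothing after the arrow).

  | caca => cba
  | caacaaccbb => cabaaccbb => cababcbb => cababb => cabaa
  | accbabc => bcbabc => bcba
  | cbaccbccc => cbbcbccc => cbbcbac => cbbcbb

abb->aa; abc->a; ac->b; cc->a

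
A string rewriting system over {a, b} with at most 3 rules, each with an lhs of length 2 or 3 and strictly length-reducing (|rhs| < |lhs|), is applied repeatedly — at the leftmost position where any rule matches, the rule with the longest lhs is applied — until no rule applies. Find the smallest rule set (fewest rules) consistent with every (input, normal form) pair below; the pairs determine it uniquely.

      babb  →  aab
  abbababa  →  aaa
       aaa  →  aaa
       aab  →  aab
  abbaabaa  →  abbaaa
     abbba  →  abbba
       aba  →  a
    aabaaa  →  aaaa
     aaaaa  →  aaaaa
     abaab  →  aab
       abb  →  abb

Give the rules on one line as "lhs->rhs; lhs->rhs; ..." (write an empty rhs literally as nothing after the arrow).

aba->a; bab->aa

  | babb => aab
  | abbababa => abaaaba => aaaba => aaa
  | aaa
  | aab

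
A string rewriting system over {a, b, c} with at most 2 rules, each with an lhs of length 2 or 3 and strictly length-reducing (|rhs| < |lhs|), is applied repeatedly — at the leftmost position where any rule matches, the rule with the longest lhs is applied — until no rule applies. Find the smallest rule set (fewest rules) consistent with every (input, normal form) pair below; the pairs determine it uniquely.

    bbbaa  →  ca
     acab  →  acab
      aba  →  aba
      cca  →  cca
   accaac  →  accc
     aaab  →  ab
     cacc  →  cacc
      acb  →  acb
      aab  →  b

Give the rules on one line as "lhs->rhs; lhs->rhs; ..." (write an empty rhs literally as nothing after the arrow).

aa->; bbb->ca

  | bbbaa => caaa => ca
  | acab
  | aba
  | cca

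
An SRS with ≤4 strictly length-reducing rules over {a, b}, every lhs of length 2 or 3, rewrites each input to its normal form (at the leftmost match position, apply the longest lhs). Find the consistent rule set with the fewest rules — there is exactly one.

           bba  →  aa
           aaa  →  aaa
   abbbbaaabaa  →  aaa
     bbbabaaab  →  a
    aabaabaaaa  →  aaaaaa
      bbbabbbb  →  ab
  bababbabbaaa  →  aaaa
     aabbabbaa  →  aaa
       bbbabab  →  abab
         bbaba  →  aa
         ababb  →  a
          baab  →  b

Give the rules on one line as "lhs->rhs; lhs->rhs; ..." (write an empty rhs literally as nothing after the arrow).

  | bba => aa
  | aaa
  | abbbbaaabaa => abaaabaa => aabaa => aaa
  | bbbabaaab => abaaab => aab => a

aab->a; baa->; bb->a; bbb->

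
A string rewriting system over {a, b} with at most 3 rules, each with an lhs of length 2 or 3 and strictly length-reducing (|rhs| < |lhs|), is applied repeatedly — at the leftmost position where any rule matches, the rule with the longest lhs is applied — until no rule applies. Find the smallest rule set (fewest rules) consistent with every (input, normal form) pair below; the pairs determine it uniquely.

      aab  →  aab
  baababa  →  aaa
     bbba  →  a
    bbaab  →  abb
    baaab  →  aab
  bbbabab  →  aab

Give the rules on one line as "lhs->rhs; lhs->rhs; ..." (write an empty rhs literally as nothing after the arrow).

ba->a; baa->ab

  | aab
  | baababa => abbaba => ababa => aaba => aaa
  | bbba => bba => ba => a
  | bbaab => babb => abb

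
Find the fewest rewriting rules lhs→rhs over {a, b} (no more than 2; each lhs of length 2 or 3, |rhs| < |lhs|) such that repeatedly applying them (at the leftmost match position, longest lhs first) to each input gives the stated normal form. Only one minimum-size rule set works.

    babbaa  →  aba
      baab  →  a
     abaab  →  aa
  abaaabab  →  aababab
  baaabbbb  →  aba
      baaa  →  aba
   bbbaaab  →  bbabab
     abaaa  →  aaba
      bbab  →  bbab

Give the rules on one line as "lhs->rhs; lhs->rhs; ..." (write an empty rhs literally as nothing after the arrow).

abb->a; baa->ab

  | babbaa => baaa => aba
  | baab => abb => a
  | abaab => aabb => aa
  | abaaabab => aababab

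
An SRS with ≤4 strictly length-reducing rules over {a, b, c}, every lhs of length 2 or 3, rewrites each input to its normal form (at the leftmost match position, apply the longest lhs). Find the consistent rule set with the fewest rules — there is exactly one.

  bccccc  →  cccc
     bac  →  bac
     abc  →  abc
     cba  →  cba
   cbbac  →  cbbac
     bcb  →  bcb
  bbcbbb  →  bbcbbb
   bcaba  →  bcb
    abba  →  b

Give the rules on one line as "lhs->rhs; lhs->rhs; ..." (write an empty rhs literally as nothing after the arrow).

aba->b; abb->ab; bcc->c

  | bccccc => cccc
  | bac
  | abc
  | cba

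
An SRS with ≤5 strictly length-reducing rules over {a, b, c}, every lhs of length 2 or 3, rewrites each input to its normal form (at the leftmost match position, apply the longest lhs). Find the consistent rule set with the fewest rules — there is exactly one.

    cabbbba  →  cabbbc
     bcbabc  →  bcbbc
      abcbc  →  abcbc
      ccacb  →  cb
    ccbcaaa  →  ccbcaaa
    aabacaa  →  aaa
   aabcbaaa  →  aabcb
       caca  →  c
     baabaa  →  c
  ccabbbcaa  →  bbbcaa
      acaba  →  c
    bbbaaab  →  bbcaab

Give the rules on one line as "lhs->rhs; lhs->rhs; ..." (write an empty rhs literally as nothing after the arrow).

  | cabbbba => cabbbc
  | bcbabc => bcbbc
  | abcbc
  | ccacb => cb

aca->; ba->c; cba->cb; cca->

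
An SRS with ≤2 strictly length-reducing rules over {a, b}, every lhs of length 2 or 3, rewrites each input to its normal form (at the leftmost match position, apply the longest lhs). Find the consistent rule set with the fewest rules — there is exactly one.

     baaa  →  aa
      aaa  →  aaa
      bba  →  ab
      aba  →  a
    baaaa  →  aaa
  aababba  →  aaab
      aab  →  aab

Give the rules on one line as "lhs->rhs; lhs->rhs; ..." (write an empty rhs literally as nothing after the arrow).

  | baaa => aa
  | aaa
  | bba => ab
  | aba => a

ba->; bba->ab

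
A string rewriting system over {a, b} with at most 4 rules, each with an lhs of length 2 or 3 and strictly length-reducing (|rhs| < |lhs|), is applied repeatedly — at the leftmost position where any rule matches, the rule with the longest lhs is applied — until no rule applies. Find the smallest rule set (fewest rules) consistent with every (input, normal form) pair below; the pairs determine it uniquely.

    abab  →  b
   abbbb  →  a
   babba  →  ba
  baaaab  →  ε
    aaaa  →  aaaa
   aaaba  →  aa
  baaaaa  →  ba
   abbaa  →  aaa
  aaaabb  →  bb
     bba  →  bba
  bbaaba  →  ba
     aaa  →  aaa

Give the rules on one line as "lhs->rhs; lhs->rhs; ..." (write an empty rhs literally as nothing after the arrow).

  | abab => aab => b
  | abbbb => abbb => abb => ab => a
  | babba => ba
  | baaaab => baaab => baab => bab => ε

aab->b; ab->a; baa->ba; bab->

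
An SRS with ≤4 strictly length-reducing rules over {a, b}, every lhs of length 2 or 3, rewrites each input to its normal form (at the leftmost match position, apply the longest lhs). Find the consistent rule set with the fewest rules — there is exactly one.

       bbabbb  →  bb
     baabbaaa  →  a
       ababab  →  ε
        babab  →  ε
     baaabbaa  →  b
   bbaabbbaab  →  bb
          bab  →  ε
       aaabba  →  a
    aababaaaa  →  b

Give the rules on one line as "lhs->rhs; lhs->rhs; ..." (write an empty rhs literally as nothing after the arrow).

aa->b; ab->; ba->a

  | bbabbb => babbb => abbb => bb
  | baabbaaa => aabbaaa => bbbaaa => bbaaa => baaa => aaa => ba => a
  | ababab => abab => ab => ε
  | babab => abab => ab => ε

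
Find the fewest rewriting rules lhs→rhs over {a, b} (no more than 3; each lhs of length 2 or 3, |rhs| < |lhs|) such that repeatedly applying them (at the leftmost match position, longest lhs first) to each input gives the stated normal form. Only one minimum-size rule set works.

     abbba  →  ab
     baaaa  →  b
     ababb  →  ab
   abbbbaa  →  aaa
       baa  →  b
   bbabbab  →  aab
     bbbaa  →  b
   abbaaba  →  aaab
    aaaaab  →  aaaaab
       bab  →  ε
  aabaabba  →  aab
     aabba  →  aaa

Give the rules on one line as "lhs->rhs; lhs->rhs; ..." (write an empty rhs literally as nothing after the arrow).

  | abbba => aba => ab
  | baaaa => baaa => baa => ba => b
  | ababb => abbb => ab
  | abbbbaa => abbaa => aaa

ba->b; bb->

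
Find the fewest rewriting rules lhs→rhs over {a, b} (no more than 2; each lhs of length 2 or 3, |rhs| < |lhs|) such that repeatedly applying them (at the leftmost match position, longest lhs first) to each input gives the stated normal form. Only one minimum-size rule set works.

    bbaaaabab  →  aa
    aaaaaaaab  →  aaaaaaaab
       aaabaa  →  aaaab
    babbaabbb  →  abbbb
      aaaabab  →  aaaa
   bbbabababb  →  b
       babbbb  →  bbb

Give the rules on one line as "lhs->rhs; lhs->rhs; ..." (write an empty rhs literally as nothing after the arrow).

baa->ab; bab->

  | bbaaaabab => babaabab => aabab => aa
  | aaaaaaaab
  | aaabaa => aaaab
  | babbaabbb => baabbb => abbbb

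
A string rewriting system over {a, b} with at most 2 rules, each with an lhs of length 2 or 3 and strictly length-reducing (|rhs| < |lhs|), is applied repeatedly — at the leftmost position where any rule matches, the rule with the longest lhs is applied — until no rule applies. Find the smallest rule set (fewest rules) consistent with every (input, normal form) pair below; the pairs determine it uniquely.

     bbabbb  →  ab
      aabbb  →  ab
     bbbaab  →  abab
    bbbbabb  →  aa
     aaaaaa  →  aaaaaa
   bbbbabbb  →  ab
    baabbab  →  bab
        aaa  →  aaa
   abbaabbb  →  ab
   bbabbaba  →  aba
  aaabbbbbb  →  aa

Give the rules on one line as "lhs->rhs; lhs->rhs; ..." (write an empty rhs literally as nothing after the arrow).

aab->ab; bb->a

  | bbabbb => aabbb => abbb => aab => ab
  | aabbb => abbb => aab => ab
  | bbbaab => abaab => abab
  | bbbbabb => abbabb => aaabb => aabb => abb => aa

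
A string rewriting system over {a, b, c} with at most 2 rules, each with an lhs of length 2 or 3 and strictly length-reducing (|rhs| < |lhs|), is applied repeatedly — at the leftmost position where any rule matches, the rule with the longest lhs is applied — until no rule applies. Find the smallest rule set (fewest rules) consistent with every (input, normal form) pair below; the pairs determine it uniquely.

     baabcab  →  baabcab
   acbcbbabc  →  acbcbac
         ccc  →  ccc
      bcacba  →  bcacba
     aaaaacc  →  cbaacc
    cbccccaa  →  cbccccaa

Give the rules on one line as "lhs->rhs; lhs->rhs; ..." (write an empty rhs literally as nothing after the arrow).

aaa->cb; bab->a

  | baabcab
  | acbcbbabc => acbcbac
  | ccc
  | bcacba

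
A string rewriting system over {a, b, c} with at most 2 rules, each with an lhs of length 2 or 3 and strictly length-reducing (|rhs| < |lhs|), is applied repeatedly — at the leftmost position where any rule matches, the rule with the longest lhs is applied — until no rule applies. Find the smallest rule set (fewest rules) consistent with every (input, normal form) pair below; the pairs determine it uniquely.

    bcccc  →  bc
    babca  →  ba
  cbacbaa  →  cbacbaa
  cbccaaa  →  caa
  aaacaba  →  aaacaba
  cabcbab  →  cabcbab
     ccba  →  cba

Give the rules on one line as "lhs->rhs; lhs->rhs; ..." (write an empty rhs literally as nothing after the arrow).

  | bcccc => bccc => bcc => bc
  | babca => ba
  | cbacbaa
  | cbccaaa => cbcaaa => caa

bca->; cc->c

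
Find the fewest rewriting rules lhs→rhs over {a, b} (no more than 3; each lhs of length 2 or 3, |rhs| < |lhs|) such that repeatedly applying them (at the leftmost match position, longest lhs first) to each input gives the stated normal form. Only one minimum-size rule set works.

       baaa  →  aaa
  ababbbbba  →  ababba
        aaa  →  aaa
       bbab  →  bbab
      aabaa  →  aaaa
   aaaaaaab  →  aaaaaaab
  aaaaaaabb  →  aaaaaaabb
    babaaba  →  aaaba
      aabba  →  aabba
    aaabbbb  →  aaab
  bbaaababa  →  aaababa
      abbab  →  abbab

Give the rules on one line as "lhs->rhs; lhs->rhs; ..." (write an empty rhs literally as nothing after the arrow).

baa->aa; bbb->

  | baaa => aaa
  | ababbbbba => ababba
  | aaa
  | bbab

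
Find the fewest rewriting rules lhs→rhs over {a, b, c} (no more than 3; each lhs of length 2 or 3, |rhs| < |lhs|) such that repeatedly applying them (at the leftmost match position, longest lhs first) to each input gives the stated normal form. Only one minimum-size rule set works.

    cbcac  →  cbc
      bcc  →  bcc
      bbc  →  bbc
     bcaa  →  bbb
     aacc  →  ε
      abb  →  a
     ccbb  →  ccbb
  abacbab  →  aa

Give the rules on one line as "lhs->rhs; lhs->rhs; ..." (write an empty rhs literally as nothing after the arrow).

ab->a; ac->; caa->bb

  | cbcac => cbc
  | bcc
  | bbc
  | bcaa => bbb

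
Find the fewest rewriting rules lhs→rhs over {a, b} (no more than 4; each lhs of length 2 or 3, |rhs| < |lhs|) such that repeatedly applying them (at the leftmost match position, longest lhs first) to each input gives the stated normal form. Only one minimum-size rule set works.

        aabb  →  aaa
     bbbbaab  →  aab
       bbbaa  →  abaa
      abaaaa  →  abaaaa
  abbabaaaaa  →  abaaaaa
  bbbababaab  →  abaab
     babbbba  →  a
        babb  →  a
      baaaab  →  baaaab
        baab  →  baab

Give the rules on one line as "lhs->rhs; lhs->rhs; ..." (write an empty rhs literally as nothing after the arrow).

  | aabb => aaa
  | bbbbaab => abbaab => aab
  | bbbaa => abaa
  | abaaaa

bab->b; bb->a; bba->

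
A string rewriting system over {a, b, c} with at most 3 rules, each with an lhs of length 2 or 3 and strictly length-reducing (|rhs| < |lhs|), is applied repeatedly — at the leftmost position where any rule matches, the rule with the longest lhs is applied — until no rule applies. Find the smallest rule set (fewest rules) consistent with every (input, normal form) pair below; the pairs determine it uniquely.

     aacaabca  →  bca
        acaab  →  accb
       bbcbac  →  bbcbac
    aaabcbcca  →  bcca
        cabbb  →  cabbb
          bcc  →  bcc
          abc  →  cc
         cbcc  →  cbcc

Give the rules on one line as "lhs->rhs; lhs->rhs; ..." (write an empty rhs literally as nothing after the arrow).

aa->c; abc->cc; ccc->

  | aacaabca => ccaabca => cccbca => bca
  | acaab => accb
  | bbcbac
  | aaabcbcca => cabcbcca => cccbcca => bcca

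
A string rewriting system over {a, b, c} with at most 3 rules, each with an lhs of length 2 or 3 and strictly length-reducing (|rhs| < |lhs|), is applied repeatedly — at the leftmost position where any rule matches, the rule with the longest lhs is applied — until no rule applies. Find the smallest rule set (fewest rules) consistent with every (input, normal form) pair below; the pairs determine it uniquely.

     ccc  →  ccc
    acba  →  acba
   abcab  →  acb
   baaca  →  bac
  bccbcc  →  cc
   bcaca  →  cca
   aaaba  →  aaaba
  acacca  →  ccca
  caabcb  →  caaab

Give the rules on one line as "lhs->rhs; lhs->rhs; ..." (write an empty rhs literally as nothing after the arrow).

aca->c; bc->a; bca->c

  | ccc
  | acba
  | abcab => acb
  | baaca => bac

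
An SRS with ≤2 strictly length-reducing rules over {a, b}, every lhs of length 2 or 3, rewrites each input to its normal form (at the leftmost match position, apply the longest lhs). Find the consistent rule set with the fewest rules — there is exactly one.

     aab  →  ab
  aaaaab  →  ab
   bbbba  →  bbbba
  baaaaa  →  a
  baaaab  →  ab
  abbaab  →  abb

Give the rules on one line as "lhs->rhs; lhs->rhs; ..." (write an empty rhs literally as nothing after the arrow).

aa->a; baa->

  | aab => ab
  | aaaaab => aaaab => aaab => aab => ab
  | bbbba
  | baaaaa => aaa => aa => a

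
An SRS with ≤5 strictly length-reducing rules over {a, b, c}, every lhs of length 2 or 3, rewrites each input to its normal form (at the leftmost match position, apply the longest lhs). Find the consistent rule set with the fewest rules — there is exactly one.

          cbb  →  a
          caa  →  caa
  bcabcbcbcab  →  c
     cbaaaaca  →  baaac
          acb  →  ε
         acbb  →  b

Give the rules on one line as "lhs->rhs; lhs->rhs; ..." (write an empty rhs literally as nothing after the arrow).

  | cbb => bb => a
  | caa
  | bcabcbcbcab => bccbcbcab => bcbcbcab => bbcbcab => acbcab => abcab => cab => c
  | cbaaaaca => baaaaca => baaac

ab->; aca->c; bb->a; cb->b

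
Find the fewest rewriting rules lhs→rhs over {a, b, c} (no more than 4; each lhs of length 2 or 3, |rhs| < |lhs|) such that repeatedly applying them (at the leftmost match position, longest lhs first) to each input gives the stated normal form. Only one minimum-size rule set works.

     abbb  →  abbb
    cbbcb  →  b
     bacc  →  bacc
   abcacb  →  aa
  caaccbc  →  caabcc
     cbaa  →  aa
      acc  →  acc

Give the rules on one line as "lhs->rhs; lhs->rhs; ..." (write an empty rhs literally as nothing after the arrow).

  | abbb
  | cbbcb => bcb => b
  | bacc
  | abcacb => aacb => aa

bca->a; cb->; ccb->bc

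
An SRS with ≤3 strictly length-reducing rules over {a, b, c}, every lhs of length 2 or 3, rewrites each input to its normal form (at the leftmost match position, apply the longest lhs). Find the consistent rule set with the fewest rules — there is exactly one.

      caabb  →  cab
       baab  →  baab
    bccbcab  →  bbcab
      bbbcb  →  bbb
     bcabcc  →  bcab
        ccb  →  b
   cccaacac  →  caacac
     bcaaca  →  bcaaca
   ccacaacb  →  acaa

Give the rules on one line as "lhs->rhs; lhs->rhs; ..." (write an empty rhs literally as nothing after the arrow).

  | caabb => cab
  | baab
  | bccbcab => bbcab
  | bbbcb => bbb

abb->b; cb->; cc->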